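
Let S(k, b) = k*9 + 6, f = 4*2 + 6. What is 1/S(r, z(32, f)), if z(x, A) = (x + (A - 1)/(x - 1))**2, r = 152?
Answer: 1/1374 ≈ 0.00072780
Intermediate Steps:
f = 14 (f = 8 + 6 = 14)
z(x, A) = (x + (-1 + A)/(-1 + x))**2
S(k, b) = 6 + 9*k (S(k, b) = 9*k + 6 = 6 + 9*k)
1/S(r, z(32, f)) = 1/(6 + 9*152) = 1/(6 + 1368) = 1/1374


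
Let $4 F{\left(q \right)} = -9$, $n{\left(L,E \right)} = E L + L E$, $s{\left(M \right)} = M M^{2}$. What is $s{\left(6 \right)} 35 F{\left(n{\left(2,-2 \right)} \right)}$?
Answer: $-17010$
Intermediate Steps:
$s{\left(M \right)} = M^{3}$
$n{\left(L,E \right)} = 2 E L$ ($n{\left(L,E \right)} = E L + E L = 2 E L$)
$F{\left(q \right)} = - \frac{9}{4}$ ($F{\left(q \right)} = \frac{1}{4} \left(-9\right) = - \frac{9}{4}$)
$s{\left(6 \right)} 35 F{\left(n{\left(2,-2 \right)} \right)} = 6^{3} \cdot 35 \left(- \frac{9}{4}\right) = 216 \cdot 35 \left(- \frac{9}{4}\right) = 7560 \left(- \frac{9}{4}\right) = -17010$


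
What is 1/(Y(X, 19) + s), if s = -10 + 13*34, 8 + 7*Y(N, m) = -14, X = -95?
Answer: 7/3002 ≈ 0.0023318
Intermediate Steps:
Y(N, m) = -22/7 (Y(N, m) = -8/7 + (1/7)*(-14) = -8/7 - 2 = -22/7)
s = 432 (s = -10 + 442 = 432)
1/(Y(X, 19) + s) = 1/(-22/7 + 432) = 1/(3002/7) = 7/3002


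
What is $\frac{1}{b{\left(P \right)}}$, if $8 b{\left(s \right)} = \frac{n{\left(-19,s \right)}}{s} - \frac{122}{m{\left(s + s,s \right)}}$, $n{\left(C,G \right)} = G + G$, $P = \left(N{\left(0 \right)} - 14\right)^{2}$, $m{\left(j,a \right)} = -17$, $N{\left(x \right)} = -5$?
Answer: $\frac{34}{39} \approx 0.87179$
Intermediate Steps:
$P = 361$ ($P = \left(-5 - 14\right)^{2} = \left(-19\right)^{2} = 361$)
$n{\left(C,G \right)} = 2 G$
$b{\left(s \right)} = \frac{39}{34}$ ($b{\left(s \right)} = \frac{\frac{2 s}{s} - \frac{122}{-17}}{8} = \frac{2 - - \frac{122}{17}}{8} = \frac{2 + \frac{122}{17}}{8} = \frac{1}{8} \cdot \frac{156}{17} = \frac{39}{34}$)
$\frac{1}{b{\left(P \right)}} = \frac{1}{\frac{39}{34}} = \frac{34}{39}$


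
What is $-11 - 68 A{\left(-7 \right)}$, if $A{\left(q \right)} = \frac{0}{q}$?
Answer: $-11$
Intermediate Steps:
$A{\left(q \right)} = 0$
$-11 - 68 A{\left(-7 \right)} = -11 - 0 = -11 + 0 = -11$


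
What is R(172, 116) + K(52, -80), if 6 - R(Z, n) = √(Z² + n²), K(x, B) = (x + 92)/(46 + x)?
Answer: 366/49 - 4*√2690 ≈ -199.99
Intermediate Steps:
K(x, B) = (92 + x)/(46 + x)
R(Z, n) = 6 - √(Z² + n²)
R(172, 116) + K(52, -80) = (6 - √(172² + 116²)) + (92 + 52)/(46 + 52) = (6 - √(29584 + 13456)) + 144/98 = (6 - √43040) + (1/98)*144 = (6 - 4*√2690) + 72/49 = 366/49 - 4*√2690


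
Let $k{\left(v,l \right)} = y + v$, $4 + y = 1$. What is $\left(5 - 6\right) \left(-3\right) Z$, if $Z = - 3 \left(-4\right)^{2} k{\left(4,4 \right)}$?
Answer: $-144$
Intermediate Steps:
$y = -3$ ($y = -4 + 1 = -3$)
$k{\left(v,l \right)} = -3 + v$
$Z = -48$ ($Z = - 3 \left(-4\right)^{2} \left(-3 + 4\right) = \left(-3\right) 16 \cdot 1 = \left(-48\right) 1 = -48$)
$\left(5 - 6\right) \left(-3\right) Z = \left(5 - 6\right) \left(-3\right) \left(-48\right) = \left(-1\right) \left(-3\right) \left(-48\right) = 3 \left(-48\right) = -144$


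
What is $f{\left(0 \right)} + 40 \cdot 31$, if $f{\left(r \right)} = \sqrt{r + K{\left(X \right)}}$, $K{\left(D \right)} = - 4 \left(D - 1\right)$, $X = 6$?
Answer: $1240 + 2 i \sqrt{5} \approx 1240.0 + 4.4721 i$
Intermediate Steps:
$K{\left(D \right)} = 4 - 4 D$ ($K{\left(D \right)} = - 4 \left(-1 + D\right) = 4 - 4 D$)
$f{\left(r \right)} = \sqrt{-20 + r}$ ($f{\left(r \right)} = \sqrt{r + \left(4 - 24\right)} = \sqrt{r - 20} = \sqrt{-20 + r}$)
$f{\left(0 \right)} + 40 \cdot 31 = \sqrt{-20 + 0} + 40 \cdot 31 = \sqrt{-20} + 1240 = 2 i \sqrt{5} + 1240 = 1240 + 2 i \sqrt{5}$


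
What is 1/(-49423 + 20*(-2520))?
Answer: -1/99823 ≈ -1.0018e-5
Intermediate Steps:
1/(-49423 + 20*(-2520)) = 1/(-49423 - 50400) = 1/(-99823) = -1/99823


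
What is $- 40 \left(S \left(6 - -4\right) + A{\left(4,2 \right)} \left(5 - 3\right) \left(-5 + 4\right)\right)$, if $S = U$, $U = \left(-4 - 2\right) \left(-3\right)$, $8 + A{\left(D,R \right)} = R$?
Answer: $-7680$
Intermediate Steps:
$A{\left(D,R \right)} = -8 + R$
$U = 18$ ($U = \left(-6\right) \left(-3\right) = 18$)
$S = 18$
$- 40 \left(S \left(6 - -4\right) + A{\left(4,2 \right)} \left(5 - 3\right) \left(-5 + 4\right)\right) = - 40 \left(18 \left(6 - -4\right) + \left(-8 + 2\right) \left(5 - 3\right) \left(-5 + 4\right)\right) = - 40 \left(18 \left(6 + 4\right) - 6 \cdot 2 \left(-1\right)\right) = - 40 \left(18 \cdot 10 - -12\right) = - 40 \left(180 + 12\right) = \left(-40\right) 192 = -7680$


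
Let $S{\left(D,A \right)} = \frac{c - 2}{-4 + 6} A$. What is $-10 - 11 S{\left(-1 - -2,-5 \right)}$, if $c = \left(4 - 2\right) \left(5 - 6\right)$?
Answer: $-120$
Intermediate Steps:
$c = -2$ ($c = 2 \left(5 - 6\right) = 2 \left(-1\right) = -2$)
$S{\left(D,A \right)} = - 2 A$ ($S{\left(D,A \right)} = \frac{-2 - 2}{-4 + 6} A = - \frac{4}{2} A = \left(-4\right) \frac{1}{2} A = - 2 A$)
$-10 - 11 S{\left(-1 - -2,-5 \right)} = -10 - 11 \left(\left(-2\right) \left(-5\right)\right) = -10 - 110 = -120$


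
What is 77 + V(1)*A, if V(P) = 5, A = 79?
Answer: 472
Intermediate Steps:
77 + V(1)*A = 77 + 5*79 = 77 + 395 = 472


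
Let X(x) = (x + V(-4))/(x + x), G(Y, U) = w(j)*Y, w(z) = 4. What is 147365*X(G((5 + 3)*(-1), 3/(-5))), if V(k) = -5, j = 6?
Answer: 5452505/64 ≈ 85195.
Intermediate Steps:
G(Y, U) = 4*Y
X(x) = (-5 + x)/(2*x) (X(x) = (x - 5)/(x + x) = (-5 + x)/((2*x)) = (-5 + x)*(1/(2*x)) = (-5 + x)/(2*x))
147365*X(G((5 + 3)*(-1), 3/(-5))) = 147365*((-5 + 4*((5 + 3)*(-1)))/(2*((4*((5 + 3)*(-1)))))) = 147365*((-5 + 4*(8*(-1)))/(2*((4*(8*(-1)))))) = 147365*((-5 + 4*(-8))/(2*((4*(-8))))) = 147365*((½)*(-5 - 32)/(-32)) = 147365*((½)*(-1/32)*(-37)) = 147365*(37/64) = 5452505/64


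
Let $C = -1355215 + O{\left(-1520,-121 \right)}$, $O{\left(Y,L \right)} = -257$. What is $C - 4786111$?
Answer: $-6141583$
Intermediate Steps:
$C = -1355472$ ($C = -1355215 - 257 = -1355472$)
$C - 4786111 = -1355472 - 4786111 = -6141583$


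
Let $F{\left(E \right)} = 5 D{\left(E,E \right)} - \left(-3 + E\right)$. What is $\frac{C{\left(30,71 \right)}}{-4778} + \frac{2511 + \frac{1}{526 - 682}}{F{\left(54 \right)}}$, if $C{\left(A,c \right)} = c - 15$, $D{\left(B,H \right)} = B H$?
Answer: $\frac{872344463}{5414725836} \approx 0.16111$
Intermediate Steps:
$F{\left(E \right)} = 3 - E + 5 E^{2}$ ($F{\left(E \right)} = 5 E E - \left(-3 + E\right) = 5 E^{2} - \left(-3 + E\right) = 3 - E + 5 E^{2}$)
$C{\left(A,c \right)} = -15 + c$ ($C{\left(A,c \right)} = c - 15 = -15 + c$)
$\frac{C{\left(30,71 \right)}}{-4778} + \frac{2511 + \frac{1}{526 - 682}}{F{\left(54 \right)}} = \frac{-15 + 71}{-4778} + \frac{2511 + \frac{1}{526 - 682}}{3 - 54 + 5 \cdot 54^{2}} = 56 \left(- \frac{1}{4778}\right) + \frac{2511 + \frac{1}{-156}}{3 - 54 + 5 \cdot 2916} = - \frac{28}{2389} + \frac{2511 - \frac{1}{156}}{3 - 54 + 14580} = - \frac{28}{2389} + \frac{391715}{156 \cdot 14529} = - \frac{28}{2389} + \frac{391715}{156} \cdot \frac{1}{14529} = - \frac{28}{2389} + \frac{391715}{2266524} = \frac{872344463}{5414725836}$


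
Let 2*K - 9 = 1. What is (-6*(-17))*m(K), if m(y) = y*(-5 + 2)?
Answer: -1530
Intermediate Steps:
K = 5 (K = 9/2 + (½)*1 = 9/2 + ½ = 5)
m(y) = -3*y (m(y) = y*(-3) = -3*y)
(-6*(-17))*m(K) = (-6*(-17))*(-3*5) = 102*(-15) = -1530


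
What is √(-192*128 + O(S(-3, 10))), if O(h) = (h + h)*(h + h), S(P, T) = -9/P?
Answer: 2*I*√6135 ≈ 156.65*I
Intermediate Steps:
O(h) = 4*h² (O(h) = (2*h)*(2*h) = 4*h²)
√(-192*128 + O(S(-3, 10))) = √(-192*128 + 4*(-9/(-3))²) = √(-24576 + 4*(-9*(-⅓))²) = √(-24576 + 4*3²) = √(-24576 + 4*9) = √(-24576 + 36) = √(-24540) = 2*I*√6135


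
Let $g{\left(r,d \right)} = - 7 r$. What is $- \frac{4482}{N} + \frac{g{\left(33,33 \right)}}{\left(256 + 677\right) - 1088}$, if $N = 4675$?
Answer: $\frac{77043}{144925} \approx 0.53161$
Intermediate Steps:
$- \frac{4482}{N} + \frac{g{\left(33,33 \right)}}{\left(256 + 677\right) - 1088} = - \frac{4482}{4675} + \frac{\left(-7\right) 33}{\left(256 + 677\right) - 1088} = \left(-4482\right) \frac{1}{4675} - \frac{231}{933 - 1088} = - \frac{4482}{4675} - \frac{231}{-155} = - \frac{4482}{4675} - - \frac{231}{155} = - \frac{4482}{4675} + \frac{231}{155} = \frac{77043}{144925}$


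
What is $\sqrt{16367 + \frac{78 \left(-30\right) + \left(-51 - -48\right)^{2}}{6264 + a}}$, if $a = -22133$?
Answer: $\frac{\sqrt{84115497974}}{2267} \approx 127.93$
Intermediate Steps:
$\sqrt{16367 + \frac{78 \left(-30\right) + \left(-51 - -48\right)^{2}}{6264 + a}} = \sqrt{16367 + \frac{78 \left(-30\right) + \left(-51 - -48\right)^{2}}{6264 - 22133}} = \sqrt{16367 + \frac{-2340 + \left(-51 + 48\right)^{2}}{-15869}} = \sqrt{16367 + \left(-2340 + \left(-3\right)^{2}\right) \left(- \frac{1}{15869}\right)} = \sqrt{16367 + \left(-2340 + 9\right) \left(- \frac{1}{15869}\right)} = \sqrt{16367 - - \frac{333}{2267}} = \sqrt{16367 + \frac{333}{2267}} = \sqrt{\frac{37104322}{2267}} = \frac{\sqrt{84115497974}}{2267}$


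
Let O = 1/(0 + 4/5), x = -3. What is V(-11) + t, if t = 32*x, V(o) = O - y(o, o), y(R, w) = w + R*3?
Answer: -203/4 ≈ -50.750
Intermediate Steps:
y(R, w) = w + 3*R
O = 5/4 (O = 1/(0 + 4*(⅕)) = 1/(0 + ⅘) = 1/(⅘) = 5/4 ≈ 1.2500)
V(o) = 5/4 - 4*o (V(o) = 5/4 - (o + 3*o) = 5/4 - 4*o)
t = -96 (t = 32*(-3) = -96)
V(-11) + t = (5/4 - 4*(-11)) - 96 = (5/4 + 44) - 96 = 181/4 - 96 = -203/4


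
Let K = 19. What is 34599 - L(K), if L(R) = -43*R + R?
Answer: 35397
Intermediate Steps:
L(R) = -42*R
34599 - L(K) = 34599 - (-42)*19 = 34599 - 1*(-798) = 34599 + 798 = 35397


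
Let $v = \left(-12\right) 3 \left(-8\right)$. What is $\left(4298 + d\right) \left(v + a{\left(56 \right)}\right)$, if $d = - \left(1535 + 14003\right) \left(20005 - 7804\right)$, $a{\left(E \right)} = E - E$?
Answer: $-54597553920$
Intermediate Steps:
$a{\left(E \right)} = 0$
$v = 288$ ($v = \left(-36\right) \left(-8\right) = 288$)
$d = -189579138$ ($d = - 15538 \cdot 12201 = \left(-1\right) 189579138 = -189579138$)
$\left(4298 + d\right) \left(v + a{\left(56 \right)}\right) = \left(4298 - 189579138\right) \left(288 + 0\right) = \left(-189574840\right) 288 = -54597553920$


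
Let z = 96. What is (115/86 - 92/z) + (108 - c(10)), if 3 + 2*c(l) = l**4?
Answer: -5046605/1032 ≈ -4890.1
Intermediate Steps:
c(l) = -3/2 + l**4/2
(115/86 - 92/z) + (108 - c(10)) = (115/86 - 92/96) + (108 - (-3/2 + (1/2)*10**4)) = (115*(1/86) - 92*1/96) + (108 - (-3/2 + (1/2)*10000)) = (115/86 - 23/24) + (108 - (-3/2 + 5000)) = 391/1032 + (108 - 1*9997/2) = 391/1032 + (108 - 9997/2) = 391/1032 - 9781/2 = -5046605/1032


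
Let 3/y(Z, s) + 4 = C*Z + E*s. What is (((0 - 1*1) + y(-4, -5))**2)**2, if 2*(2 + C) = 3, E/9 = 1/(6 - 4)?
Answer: 9150625/5764801 ≈ 1.5873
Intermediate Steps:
E = 9/2 (E = 9/(6 - 4) = 9/2 ≈ 4.5000)
C = -1/2 (C = -2 + (1/2)*3 = -2 + 3/2 = -1/2 ≈ -0.50000)
y(Z, s) = 3/(-4 - Z/2 + 9*s/2) (y(Z, s) = 3/(-4 + (-Z/2 + 9*s/2)) = 3/(-4 - Z/2 + 9*s/2))
(((0 - 1*1) + y(-4, -5))**2)**2 = (((0 - 1*1) + 6/(-8 - 1*(-4) + 9*(-5)))**2)**2 = (((0 - 1) + 6/(-8 + 4 - 45))**2)**2 = ((-1 + 6/(-49))**2)**2 = ((-1 + 6*(-1/49))**2)**2 = ((-1 - 6/49)**2)**2 = ((-55/49)**2)**2 = (3025/2401)**2 = 9150625/5764801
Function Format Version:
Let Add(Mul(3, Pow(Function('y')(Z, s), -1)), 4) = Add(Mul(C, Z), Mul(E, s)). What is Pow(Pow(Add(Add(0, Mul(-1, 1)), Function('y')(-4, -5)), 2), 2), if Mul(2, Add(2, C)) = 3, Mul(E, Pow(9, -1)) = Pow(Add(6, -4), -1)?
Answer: Rational(9150625, 5764801) ≈ 1.5873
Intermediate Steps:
E = Rational(9, 2) (E = Mul(9, Pow(Add(6, -4), -1)) = Mul(9, Pow(2, -1)) = Mul(9, Rational(1, 2)) = Rational(9, 2) ≈ 4.5000)
C = Rational(-1, 2) (C = Add(-2, Mul(Rational(1, 2), 3)) = Add(-2, Rational(3, 2)) = Rational(-1, 2) ≈ -0.50000)
Function('y')(Z, s) = Mul(3, Pow(Add(-4, Mul(Rational(-1, 2), Z), Mul(Rational(9, 2), s)), -1)) (Function('y')(Z, s) = Mul(3, Pow(Add(-4, Add(Mul(Rational(-1, 2), Z), Mul(Rational(9, 2), s))), -1)) = Mul(3, Pow(Add(-4, Mul(Rational(-1, 2), Z), Mul(Rational(9, 2), s)), -1)))
Pow(Pow(Add(Add(0, Mul(-1, 1)), Function('y')(-4, -5)), 2), 2) = Pow(Pow(Add(Add(0, Mul(-1, 1)), Mul(6, Pow(Add(-8, Mul(-1, -4), Mul(9, -5)), -1))), 2), 2) = Pow(Pow(Add(Add(0, -1), Mul(6, Pow(Add(-8, 4, -45), -1))), 2), 2) = Pow(Pow(Add(-1, Mul(6, Pow(-49, -1))), 2), 2) = Pow(Pow(Add(-1, Mul(6, Rational(-1, 49))), 2), 2) = Pow(Pow(Add(-1, Rational(-6, 49)), 2), 2) = Pow(Pow(Rational(-55, 49), 2), 2) = Pow(Rational(3025, 2401), 2) = Rational(9150625, 5764801)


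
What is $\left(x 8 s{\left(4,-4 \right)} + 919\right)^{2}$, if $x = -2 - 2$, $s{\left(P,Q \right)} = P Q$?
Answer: $2047761$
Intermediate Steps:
$x = -4$ ($x = -2 - 2 = -4$)
$\left(x 8 s{\left(4,-4 \right)} + 919\right)^{2} = \left(\left(-4\right) 8 \cdot 4 \left(-4\right) + 919\right)^{2} = \left(\left(-32\right) \left(-16\right) + 919\right)^{2} = \left(512 + 919\right)^{2} = 1431^{2} = 2047761$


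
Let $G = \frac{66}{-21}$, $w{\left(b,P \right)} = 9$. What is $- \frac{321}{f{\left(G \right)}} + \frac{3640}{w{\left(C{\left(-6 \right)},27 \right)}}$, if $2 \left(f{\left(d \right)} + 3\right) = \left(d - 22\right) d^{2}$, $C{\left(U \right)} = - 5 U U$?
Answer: $\frac{159771367}{392589} \approx 406.97$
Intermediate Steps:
$C{\left(U \right)} = - 5 U^{2}$
$G = - \frac{22}{7}$ ($G = 66 \left(- \frac{1}{21}\right) = - \frac{22}{7} \approx -3.1429$)
$f{\left(d \right)} = -3 + \frac{d^{2} \left(-22 + d\right)}{2}$ ($f{\left(d \right)} = -3 + \frac{\left(d - 22\right) d^{2}}{2} = -3 + \frac{\left(-22 + d\right) d^{2}}{2} = -3 + \frac{d^{2} \left(-22 + d\right)}{2}$)
$- \frac{321}{f{\left(G \right)}} + \frac{3640}{w{\left(C{\left(-6 \right)},27 \right)}} = - \frac{321}{-3 + \frac{\left(- \frac{22}{7}\right)^{3}}{2} - 11 \left(- \frac{22}{7}\right)^{2}} + \frac{3640}{9} = - \frac{321}{-3 + \frac{1}{2} \left(- \frac{10648}{343}\right) - \frac{5324}{49}} + 3640 \cdot \frac{1}{9} = - \frac{321}{-3 - \frac{5324}{343} - \frac{5324}{49}} + \frac{3640}{9} = - \frac{321}{- \frac{43621}{343}} + \frac{3640}{9} = \left(-321\right) \left(- \frac{343}{43621}\right) + \frac{3640}{9} = \frac{110103}{43621} + \frac{3640}{9} = \frac{159771367}{392589}$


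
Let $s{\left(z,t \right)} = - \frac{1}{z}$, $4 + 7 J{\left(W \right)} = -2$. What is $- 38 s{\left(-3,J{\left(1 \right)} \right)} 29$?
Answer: $- \frac{1102}{3} \approx -367.33$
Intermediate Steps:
$J{\left(W \right)} = - \frac{6}{7}$ ($J{\left(W \right)} = - \frac{4}{7} + \frac{1}{7} \left(-2\right) = - \frac{4}{7} - \frac{2}{7} = - \frac{6}{7}$)
$- 38 s{\left(-3,J{\left(1 \right)} \right)} 29 = - 38 \left(- \frac{1}{-3}\right) 29 = - 38 \left(\left(-1\right) \left(- \frac{1}{3}\right)\right) 29 = \left(-38\right) \frac{1}{3} \cdot 29 = \left(- \frac{38}{3}\right) 29 = - \frac{1102}{3}$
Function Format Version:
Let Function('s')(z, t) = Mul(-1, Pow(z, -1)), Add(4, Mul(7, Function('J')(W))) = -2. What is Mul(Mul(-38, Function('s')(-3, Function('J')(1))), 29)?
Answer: Rational(-1102, 3) ≈ -367.33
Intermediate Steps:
Function('J')(W) = Rational(-6, 7) (Function('J')(W) = Add(Rational(-4, 7), Mul(Rational(1, 7), -2)) = Add(Rational(-4, 7), Rational(-2, 7)) = Rational(-6, 7))
Mul(Mul(-38, Function('s')(-3, Function('J')(1))), 29) = Mul(Mul(-38, Mul(-1, Pow(-3, -1))), 29) = Mul(Mul(-38, Mul(-1, Rational(-1, 3))), 29) = Mul(Mul(-38, Rational(1, 3)), 29) = Mul(Rational(-38, 3), 29) = Rational(-1102, 3)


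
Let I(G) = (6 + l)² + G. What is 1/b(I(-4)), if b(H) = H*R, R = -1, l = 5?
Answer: -1/117 ≈ -0.0085470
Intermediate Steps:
I(G) = 121 + G (I(G) = (6 + 5)² + G = 11² + G = 121 + G)
b(H) = -H (b(H) = H*(-1) = -H)
1/b(I(-4)) = 1/(-(121 - 4)) = 1/(-1*117) = 1/(-117) = -1/117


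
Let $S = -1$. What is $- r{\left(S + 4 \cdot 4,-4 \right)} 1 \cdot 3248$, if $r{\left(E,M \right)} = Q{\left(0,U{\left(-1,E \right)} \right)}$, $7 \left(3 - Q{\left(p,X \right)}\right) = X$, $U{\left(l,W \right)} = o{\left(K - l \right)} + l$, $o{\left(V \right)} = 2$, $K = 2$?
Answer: $-9280$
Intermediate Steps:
$U{\left(l,W \right)} = 2 + l$
$Q{\left(p,X \right)} = 3 - \frac{X}{7}$
$r{\left(E,M \right)} = \frac{20}{7}$ ($r{\left(E,M \right)} = 3 - \frac{2 - 1}{7} = 3 - \frac{1}{7} = \frac{20}{7}$)
$- r{\left(S + 4 \cdot 4,-4 \right)} 1 \cdot 3248 = \left(-1\right) \frac{20}{7} \cdot 1 \cdot 3248 = \left(- \frac{20}{7}\right) 1 \cdot 3248 = \left(- \frac{20}{7}\right) 3248 = -9280$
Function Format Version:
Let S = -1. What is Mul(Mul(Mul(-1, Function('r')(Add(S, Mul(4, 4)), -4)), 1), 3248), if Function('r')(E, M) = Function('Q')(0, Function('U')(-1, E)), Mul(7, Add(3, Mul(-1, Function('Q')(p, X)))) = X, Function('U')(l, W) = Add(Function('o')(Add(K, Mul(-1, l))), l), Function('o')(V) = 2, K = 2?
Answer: -9280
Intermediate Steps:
Function('U')(l, W) = Add(2, l)
Function('Q')(p, X) = Add(3, Mul(Rational(-1, 7), X))
Function('r')(E, M) = Rational(20, 7) (Function('r')(E, M) = Add(3, Mul(Rational(-1, 7), Add(2, -1))) = Add(3, Mul(Rational(-1, 7), 1)) = Add(3, Rational(-1, 7)) = Rational(20, 7))
Mul(Mul(Mul(-1, Function('r')(Add(S, Mul(4, 4)), -4)), 1), 3248) = Mul(Mul(Mul(-1, Rational(20, 7)), 1), 3248) = Mul(Mul(Rational(-20, 7), 1), 3248) = Mul(Rational(-20, 7), 3248) = -9280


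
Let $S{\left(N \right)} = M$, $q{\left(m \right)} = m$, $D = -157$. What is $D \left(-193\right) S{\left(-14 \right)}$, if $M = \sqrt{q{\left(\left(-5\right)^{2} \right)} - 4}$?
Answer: $30301 \sqrt{21} \approx 1.3886 \cdot 10^{5}$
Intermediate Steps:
$M = \sqrt{21}$ ($M = \sqrt{\left(-5\right)^{2} - 4} = \sqrt{25 - 4} = \sqrt{21} \approx 4.5826$)
$S{\left(N \right)} = \sqrt{21}$
$D \left(-193\right) S{\left(-14 \right)} = \left(-157\right) \left(-193\right) \sqrt{21} = 30301 \sqrt{21}$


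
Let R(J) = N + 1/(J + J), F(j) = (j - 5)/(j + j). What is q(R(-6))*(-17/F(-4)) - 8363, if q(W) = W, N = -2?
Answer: -224951/27 ≈ -8331.5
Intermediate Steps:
F(j) = (-5 + j)/(2*j) (F(j) = (-5 + j)/((2*j)) = (-5 + j)*(1/(2*j)) = (-5 + j)/(2*j))
R(J) = -2 + 1/(2*J) (R(J) = -2 + 1/(J + J) = -2 + 1/(2*J))
q(R(-6))*(-17/F(-4)) - 8363 = (-2 + (½)/(-6))*(-17*(-8/(-5 - 4))) - 8363 = (-2 + (½)*(-⅙))*(-17/((½)*(-¼)*(-9))) - 8363 = (-2 - 1/12)*(-17/9/8) - 8363 = -(-425)*8/(12*9) - 8363 = -25/12*(-136/9) - 8363 = 850/27 - 8363 = -224951/27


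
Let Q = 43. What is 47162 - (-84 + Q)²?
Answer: 45481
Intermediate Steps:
47162 - (-84 + Q)² = 47162 - (-84 + 43)² = 47162 - 1*(-41)² = 47162 - 1*1681 = 47162 - 1681 = 45481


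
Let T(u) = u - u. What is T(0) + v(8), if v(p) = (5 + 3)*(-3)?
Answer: -24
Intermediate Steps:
T(u) = 0
v(p) = -24 (v(p) = 8*(-3) = -24)
T(0) + v(8) = 0 - 24 = -24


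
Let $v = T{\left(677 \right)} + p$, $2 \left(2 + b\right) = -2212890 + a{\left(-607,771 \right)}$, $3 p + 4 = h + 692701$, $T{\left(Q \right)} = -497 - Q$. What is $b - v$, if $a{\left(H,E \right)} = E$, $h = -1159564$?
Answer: $- \frac{5695591}{6} \approx -9.4927 \cdot 10^{5}$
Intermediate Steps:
$p = - \frac{466867}{3}$ ($p = - \frac{4}{3} + \frac{-1159564 + 692701}{3} = - \frac{4}{3} + \frac{1}{3} \left(-466863\right) = - \frac{4}{3} - 155621 = - \frac{466867}{3} \approx -1.5562 \cdot 10^{5}$)
$b = - \frac{2212123}{2}$ ($b = -2 + \frac{-2212890 + 771}{2} = -2 + \frac{1}{2} \left(-2212119\right) = -2 - \frac{2212119}{2} = - \frac{2212123}{2} \approx -1.1061 \cdot 10^{6}$)
$v = - \frac{470389}{3}$ ($v = \left(-497 - 677\right) - \frac{466867}{3} = -1174 - \frac{466867}{3} = - \frac{470389}{3} \approx -1.568 \cdot 10^{5}$)
$b - v = - \frac{2212123}{2} - - \frac{470389}{3} = - \frac{2212123}{2} + \frac{470389}{3} = - \frac{5695591}{6}$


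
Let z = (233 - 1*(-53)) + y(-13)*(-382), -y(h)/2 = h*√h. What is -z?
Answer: -286 + 9932*I*√13 ≈ -286.0 + 35810.0*I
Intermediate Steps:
y(h) = -2*h^(3/2) (y(h) = -2*h*√h = -2*h^(3/2))
z = 286 - 9932*I*√13 (z = (233 - 1*(-53)) - (-26)*I*√13*(-382) = (233 + 53) - (-26)*I*√13*(-382) = 286 + (26*I*√13)*(-382) = 286 - 9932*I*√13 ≈ 286.0 - 35810.0*I)
-z = -(286 - 9932*I*√13) = -286 + 9932*I*√13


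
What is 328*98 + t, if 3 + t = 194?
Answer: 32335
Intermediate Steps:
t = 191 (t = -3 + 194 = 191)
328*98 + t = 328*98 + 191 = 32144 + 191 = 32335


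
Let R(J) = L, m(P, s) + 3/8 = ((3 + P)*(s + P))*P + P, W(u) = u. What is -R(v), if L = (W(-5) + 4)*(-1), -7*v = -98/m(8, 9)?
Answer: -1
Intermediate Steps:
m(P, s) = -3/8 + P + P*(3 + P)*(P + s) (m(P, s) = -3/8 + (((3 + P)*(s + P))*P + P) = -3/8 + (((3 + P)*(P + s))*P + P) = -3/8 + (P*(3 + P)*(P + s) + P) = -3/8 + (P + P*(3 + P)*(P + s)) = -3/8 + P + P*(3 + P)*(P + s))
v = 112/12029 (v = -(-14)/(-3/8 + 8 + 8³ + 3*8² + 9*8² + 3*8*9) = -(-14)/(-3/8 + 8 + 512 + 3*64 + 9*64 + 216) = -(-14)/(-3/8 + 8 + 512 + 192 + 576 + 216) = -(-14)/12029/8 = -(-14)*8/12029 = -⅐*(-784/12029) = 112/12029 ≈ 0.0093108)
L = 1 (L = (-5 + 4)*(-1) = -1*(-1) = 1)
R(J) = 1
-R(v) = -1*1 = -1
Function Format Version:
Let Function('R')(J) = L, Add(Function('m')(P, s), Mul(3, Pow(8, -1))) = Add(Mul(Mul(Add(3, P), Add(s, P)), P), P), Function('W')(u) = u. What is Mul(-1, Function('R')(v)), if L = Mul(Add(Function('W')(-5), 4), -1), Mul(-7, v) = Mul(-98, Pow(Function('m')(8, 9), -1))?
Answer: -1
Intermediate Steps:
Function('m')(P, s) = Add(Rational(-3, 8), P, Mul(P, Add(3, P), Add(P, s))) (Function('m')(P, s) = Add(Rational(-3, 8), Add(Mul(Mul(Add(3, P), Add(s, P)), P), P)) = Add(Rational(-3, 8), Add(Mul(Mul(Add(3, P), Add(P, s)), P), P)) = Add(Rational(-3, 8), Add(Mul(P, Add(3, P), Add(P, s)), P)) = Add(Rational(-3, 8), Add(P, Mul(P, Add(3, P), Add(P, s)))) = Add(Rational(-3, 8), P, Mul(P, Add(3, P), Add(P, s))))
v = Rational(112, 12029) (v = Mul(Rational(-1, 7), Mul(-98, Pow(Add(Rational(-3, 8), 8, Pow(8, 3), Mul(3, Pow(8, 2)), Mul(9, Pow(8, 2)), Mul(3, 8, 9)), -1))) = Mul(Rational(-1, 7), Mul(-98, Pow(Add(Rational(-3, 8), 8, 512, Mul(3, 64), Mul(9, 64), 216), -1))) = Mul(Rational(-1, 7), Mul(-98, Pow(Add(Rational(-3, 8), 8, 512, 192, 576, 216), -1))) = Mul(Rational(-1, 7), Mul(-98, Pow(Rational(12029, 8), -1))) = Mul(Rational(-1, 7), Mul(-98, Rational(8, 12029))) = Mul(Rational(-1, 7), Rational(-784, 12029)) = Rational(112, 12029) ≈ 0.0093108)
L = 1 (L = Mul(Add(-5, 4), -1) = Mul(-1, -1) = 1)
Function('R')(J) = 1
Mul(-1, Function('R')(v)) = Mul(-1, 1) = -1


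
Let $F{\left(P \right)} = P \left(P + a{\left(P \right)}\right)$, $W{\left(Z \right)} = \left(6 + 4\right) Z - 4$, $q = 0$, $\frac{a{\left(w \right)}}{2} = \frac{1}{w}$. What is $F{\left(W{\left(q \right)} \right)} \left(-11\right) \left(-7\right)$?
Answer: $1386$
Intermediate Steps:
$a{\left(w \right)} = \frac{2}{w}$
$W{\left(Z \right)} = -4 + 10 Z$ ($W{\left(Z \right)} = 10 Z - 4 = -4 + 10 Z$)
$F{\left(P \right)} = P \left(P + \frac{2}{P}\right)$
$F{\left(W{\left(q \right)} \right)} \left(-11\right) \left(-7\right) = \left(2 + \left(-4 + 10 \cdot 0\right)^{2}\right) \left(-11\right) \left(-7\right) = \left(2 + \left(-4 + 0\right)^{2}\right) \left(-11\right) \left(-7\right) = \left(2 + \left(-4\right)^{2}\right) \left(-11\right) \left(-7\right) = \left(2 + 16\right) \left(-11\right) \left(-7\right) = 18 \left(-11\right) \left(-7\right) = \left(-198\right) \left(-7\right) = 1386$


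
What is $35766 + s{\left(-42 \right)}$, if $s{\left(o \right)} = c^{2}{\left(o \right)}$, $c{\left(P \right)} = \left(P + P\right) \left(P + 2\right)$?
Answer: $11325366$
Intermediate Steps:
$c{\left(P \right)} = 2 P \left(2 + P\right)$
$s{\left(o \right)} = 4 o^{2} \left(2 + o\right)^{2}$ ($s{\left(o \right)} = \left(2 o \left(2 + o\right)\right)^{2} = 4 o^{2} \left(2 + o\right)^{2}$)
$35766 + s{\left(-42 \right)} = 35766 + 4 \left(-42\right)^{2} \left(2 - 42\right)^{2} = 35766 + 4 \cdot 1764 \left(-40\right)^{2} = 35766 + 4 \cdot 1764 \cdot 1600 = 35766 + 11289600 = 11325366$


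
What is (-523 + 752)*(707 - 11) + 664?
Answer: 160048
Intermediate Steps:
(-523 + 752)*(707 - 11) + 664 = 229*696 + 664 = 159384 + 664 = 160048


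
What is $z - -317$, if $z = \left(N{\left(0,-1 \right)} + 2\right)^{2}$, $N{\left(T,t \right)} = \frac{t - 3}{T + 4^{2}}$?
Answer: $\frac{5121}{16} \approx 320.06$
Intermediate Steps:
$N{\left(T,t \right)} = \frac{-3 + t}{16 + T}$ ($N{\left(T,t \right)} = \frac{-3 + t}{T + 16} = \frac{-3 + t}{16 + T}$)
$z = \frac{49}{16}$ ($z = \left(\frac{-3 - 1}{16 + 0} + 2\right)^{2} = \left(\frac{1}{16} \left(-4\right) + 2\right)^{2} = \left(- \frac{1}{4} + 2\right)^{2} = \left(\frac{7}{4}\right)^{2} = \frac{49}{16} \approx 3.0625$)
$z - -317 = \frac{49}{16} - -317 = \frac{49}{16} + 317 = \frac{5121}{16}$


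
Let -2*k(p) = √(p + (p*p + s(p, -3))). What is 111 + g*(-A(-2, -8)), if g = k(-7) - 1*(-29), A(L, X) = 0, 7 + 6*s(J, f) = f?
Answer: 111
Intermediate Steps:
s(J, f) = -7/6 + f/6
k(p) = -√(-5/3 + p + p²)/2 (k(p) = -√(p + (p*p + (-7/6 + (⅙)*(-3))))/2 = -√(p + (p² + (-7/6 - ½)))/2 = -√(p + (p² - 5/3))/2 = -√(p + (-5/3 + p²))/2 = -√(-5/3 + p + p²)/2)
g = 29 - 11*√3/6 (g = -√(-15 + 9*(-7) + 9*(-7)²)/6 - 1*(-29) = -√(-15 - 63 + 9*49)/6 + 29 = -√(-15 - 63 + 441)/6 + 29 = -11*√3/6 + 29 = 29 - 11*√3/6 ≈ 25.825)
111 + g*(-A(-2, -8)) = 111 + (29 - 11*√3/6)*(-1*0) = 111 + (29 - 11*√3/6)*0 = 111 + 0 = 111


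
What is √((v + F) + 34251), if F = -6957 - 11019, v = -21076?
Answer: I*√4801 ≈ 69.289*I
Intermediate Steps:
F = -17976
√((v + F) + 34251) = √((-21076 - 17976) + 34251) = √(-39052 + 34251) = √(-4801) = I*√4801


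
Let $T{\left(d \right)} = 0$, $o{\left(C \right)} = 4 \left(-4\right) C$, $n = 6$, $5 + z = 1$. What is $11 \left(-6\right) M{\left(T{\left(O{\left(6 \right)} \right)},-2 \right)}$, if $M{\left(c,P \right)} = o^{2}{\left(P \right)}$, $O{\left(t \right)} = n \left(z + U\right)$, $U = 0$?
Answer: $-67584$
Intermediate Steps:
$z = -4$ ($z = -5 + 1 = -4$)
$O{\left(t \right)} = -24$ ($O{\left(t \right)} = 6 \left(-4 + 0\right) = 6 \left(-4\right) = -24$)
$o{\left(C \right)} = - 16 C$
$M{\left(c,P \right)} = 256 P^{2}$ ($M{\left(c,P \right)} = \left(- 16 P\right)^{2} = 256 P^{2}$)
$11 \left(-6\right) M{\left(T{\left(O{\left(6 \right)} \right)},-2 \right)} = 11 \left(-6\right) 256 \left(-2\right)^{2} = - 66 \cdot 256 \cdot 4 = \left(-66\right) 1024 = -67584$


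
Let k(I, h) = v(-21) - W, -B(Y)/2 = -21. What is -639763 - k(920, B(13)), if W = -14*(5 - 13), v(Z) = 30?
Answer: -639681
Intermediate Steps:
B(Y) = 42 (B(Y) = -2*(-21) = 42)
W = 112 (W = -14*(-8) = 112)
k(I, h) = -82 (k(I, h) = 30 - 1*112 = 30 - 112 = -82)
-639763 - k(920, B(13)) = -639763 - 1*(-82) = -639763 + 82 = -639681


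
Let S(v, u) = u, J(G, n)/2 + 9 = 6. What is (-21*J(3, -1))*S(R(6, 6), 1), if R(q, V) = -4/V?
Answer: 126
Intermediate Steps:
J(G, n) = -6 (J(G, n) = -18 + 2*6 = -18 + 12 = -6)
(-21*J(3, -1))*S(R(6, 6), 1) = -21*(-6)*1 = 126*1 = 126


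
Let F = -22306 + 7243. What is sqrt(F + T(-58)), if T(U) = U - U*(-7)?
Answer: I*sqrt(15527) ≈ 124.61*I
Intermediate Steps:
F = -15063
T(U) = 8*U (T(U) = U - (-7)*U = U + 7*U = 8*U)
sqrt(F + T(-58)) = sqrt(-15063 + 8*(-58)) = sqrt(-15063 - 464) = sqrt(-15527) = I*sqrt(15527)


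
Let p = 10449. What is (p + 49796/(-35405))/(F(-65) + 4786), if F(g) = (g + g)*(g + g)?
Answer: 369897049/767792830 ≈ 0.48177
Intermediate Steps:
F(g) = 4*g**2 (F(g) = (2*g)*(2*g) = 4*g**2)
(p + 49796/(-35405))/(F(-65) + 4786) = (10449 + 49796/(-35405))/(4*(-65)**2 + 4786) = (10449 + 49796*(-1/35405))/(4*4225 + 4786) = (10449 - 49796/35405)/(16900 + 4786) = (369897049/35405)/21686 = (369897049/35405)*(1/21686) = 369897049/767792830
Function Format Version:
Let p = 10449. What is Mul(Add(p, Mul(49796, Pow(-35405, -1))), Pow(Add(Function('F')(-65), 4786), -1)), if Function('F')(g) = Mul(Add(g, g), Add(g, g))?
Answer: Rational(369897049, 767792830) ≈ 0.48177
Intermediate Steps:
Function('F')(g) = Mul(4, Pow(g, 2)) (Function('F')(g) = Mul(Mul(2, g), Mul(2, g)) = Mul(4, Pow(g, 2)))
Mul(Add(p, Mul(49796, Pow(-35405, -1))), Pow(Add(Function('F')(-65), 4786), -1)) = Mul(Add(10449, Mul(49796, Pow(-35405, -1))), Pow(Add(Mul(4, Pow(-65, 2)), 4786), -1)) = Mul(Add(10449, Mul(49796, Rational(-1, 35405))), Pow(Add(Mul(4, 4225), 4786), -1)) = Mul(Add(10449, Rational(-49796, 35405)), Pow(Add(16900, 4786), -1)) = Mul(Rational(369897049, 35405), Pow(21686, -1)) = Mul(Rational(369897049, 35405), Rational(1, 21686)) = Rational(369897049, 767792830)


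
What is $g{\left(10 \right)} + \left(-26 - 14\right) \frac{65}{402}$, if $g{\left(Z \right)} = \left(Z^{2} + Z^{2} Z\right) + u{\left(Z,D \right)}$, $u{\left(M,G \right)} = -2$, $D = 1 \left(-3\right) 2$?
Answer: $\frac{219398}{201} \approx 1091.5$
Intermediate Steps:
$D = -6$ ($D = \left(-3\right) 2 = -6$)
$g{\left(Z \right)} = -2 + Z^{2} + Z^{3}$ ($g{\left(Z \right)} = \left(Z^{2} + Z^{2} Z\right) - 2 = \left(Z^{2} + Z^{3}\right) - 2 = -2 + Z^{2} + Z^{3}$)
$g{\left(10 \right)} + \left(-26 - 14\right) \frac{65}{402} = \left(-2 + 10^{2} + 10^{3}\right) + \left(-26 - 14\right) \frac{65}{402} = \left(-2 + 100 + 1000\right) + \left(-26 - 14\right) 65 \cdot \frac{1}{402} = 1098 - \frac{1300}{201} = \frac{219398}{201}$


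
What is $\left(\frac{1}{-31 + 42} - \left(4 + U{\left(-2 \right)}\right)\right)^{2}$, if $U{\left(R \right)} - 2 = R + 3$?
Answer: $\frac{5776}{121} \approx 47.736$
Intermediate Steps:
$U{\left(R \right)} = 5 + R$ ($U{\left(R \right)} = 2 + \left(R + 3\right) = 2 + \left(3 + R\right) = 5 + R$)
$\left(\frac{1}{-31 + 42} - \left(4 + U{\left(-2 \right)}\right)\right)^{2} = \left(\frac{1}{-31 + 42} - 7\right)^{2} = \left(\frac{1}{11} - 7\right)^{2} = \left(- \frac{76}{11}\right)^{2} = \frac{5776}{121}$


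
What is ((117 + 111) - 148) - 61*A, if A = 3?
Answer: -103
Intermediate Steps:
((117 + 111) - 148) - 61*A = ((117 + 111) - 148) - 61*3 = (228 - 148) - 183 = 80 - 183 = -103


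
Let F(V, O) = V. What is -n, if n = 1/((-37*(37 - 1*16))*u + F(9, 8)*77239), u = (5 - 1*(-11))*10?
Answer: -1/570831 ≈ -1.7518e-6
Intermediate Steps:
u = 160 (u = (5 + 11)*10 = 16*10 = 160)
n = 1/570831 (n = 1/(-37*(37 - 1*16)*160 + 9*77239) = 1/(-37*(37 - 16)*160 + 695151) = 1/(-37*21*160 + 695151) = 1/(-777*160 + 695151) = 1/(-124320 + 695151) = 1/570831 ≈ 1.7518e-6)
-n = -1*1/570831 = -1/570831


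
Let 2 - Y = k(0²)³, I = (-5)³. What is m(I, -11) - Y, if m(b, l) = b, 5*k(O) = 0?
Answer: -127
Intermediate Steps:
k(O) = 0 (k(O) = (⅕)*0 = 0)
I = -125
Y = 2 (Y = 2 - 1*0³ = 2 - 1*0 = 2 + 0 = 2)
m(I, -11) - Y = -125 - 1*2 = -125 - 2 = -127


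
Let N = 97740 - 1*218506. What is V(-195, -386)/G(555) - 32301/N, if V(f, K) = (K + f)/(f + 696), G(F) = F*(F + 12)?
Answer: 727487795377/2719946800530 ≈ 0.26746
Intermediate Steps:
G(F) = F*(12 + F)
N = -120766 (N = 97740 - 218506 = -120766)
V(f, K) = (K + f)/(696 + f)
V(-195, -386)/G(555) - 32301/N = ((-386 - 195)/(696 - 195))/((555*(12 + 555))) - 32301/(-120766) = (-581/501)/((555*567)) - 32301*(-1/120766) = ((1/501)*(-581))/314685 + 32301/120766 = -581/501*1/314685 + 32301/120766 = -83/22522455 + 32301/120766 = 727487795377/2719946800530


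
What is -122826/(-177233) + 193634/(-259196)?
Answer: -177309059/3281291762 ≈ -0.054036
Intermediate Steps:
-122826/(-177233) + 193634/(-259196) = -122826*(-1/177233) + 193634*(-1/259196) = 122826/177233 - 13831/18514 = -177309059/3281291762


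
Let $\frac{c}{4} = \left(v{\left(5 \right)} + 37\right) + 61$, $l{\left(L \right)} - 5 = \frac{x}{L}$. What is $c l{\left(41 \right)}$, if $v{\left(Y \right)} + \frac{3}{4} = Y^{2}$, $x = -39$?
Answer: $\frac{81174}{41} \approx 1979.9$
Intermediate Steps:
$l{\left(L \right)} = 5 - \frac{39}{L}$
$v{\left(Y \right)} = - \frac{3}{4} + Y^{2}$
$c = 489$ ($c = 4 \left(\left(\left(- \frac{3}{4} + 5^{2}\right) + 37\right) + 61\right) = 4 \left(\left(\left(- \frac{3}{4} + 25\right) + 37\right) + 61\right) = 4 \left(\left(\frac{97}{4} + 37\right) + 61\right) = 4 \left(\frac{245}{4} + 61\right) = 4 \cdot \frac{489}{4} = 489$)
$c l{\left(41 \right)} = 489 \left(5 - \frac{39}{41}\right) = 489 \cdot \frac{166}{41} = \frac{81174}{41}$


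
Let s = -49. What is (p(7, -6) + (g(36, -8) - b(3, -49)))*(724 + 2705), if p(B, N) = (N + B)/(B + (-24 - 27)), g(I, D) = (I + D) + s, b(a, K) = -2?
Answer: -2870073/44 ≈ -65229.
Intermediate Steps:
g(I, D) = -49 + D + I (g(I, D) = (I + D) - 49 = (D + I) - 49 = -49 + D + I)
p(B, N) = (B + N)/(-51 + B) (p(B, N) = (B + N)/(B - 51) = (B + N)/(-51 + B))
(p(7, -6) + (g(36, -8) - b(3, -49)))*(724 + 2705) = ((7 - 6)/(-51 + 7) + ((-49 - 8 + 36) - 1*(-2)))*(724 + 2705) = (1/(-44) + (-21 + 2))*3429 = (-1/44*1 - 19)*3429 = (-1/44 - 19)*3429 = -837/44*3429 = -2870073/44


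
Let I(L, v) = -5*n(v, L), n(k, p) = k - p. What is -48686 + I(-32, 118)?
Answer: -49436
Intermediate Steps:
I(L, v) = -5*v + 5*L (I(L, v) = -5*(v - L) = -5*v + 5*L)
-48686 + I(-32, 118) = -48686 + (-5*118 + 5*(-32)) = -48686 + (-590 - 160) = -48686 - 750 = -49436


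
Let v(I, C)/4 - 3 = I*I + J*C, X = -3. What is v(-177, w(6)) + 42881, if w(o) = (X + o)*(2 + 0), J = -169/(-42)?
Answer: 1178139/7 ≈ 1.6831e+5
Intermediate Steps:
J = 169/42 (J = -169*(-1/42) = 169/42 ≈ 4.0238)
w(o) = -6 + 2*o (w(o) = (-3 + o)*(2 + 0) = (-3 + o)*2 = -6 + 2*o)
v(I, C) = 12 + 4*I**2 + 338*C/21 (v(I, C) = 12 + 4*(I*I + 169*C/42) = 12 + 4*(I**2 + 169*C/42) = 12 + (4*I**2 + 338*C/21) = 12 + 4*I**2 + 338*C/21)
v(-177, w(6)) + 42881 = (12 + 4*(-177)**2 + 338*(-6 + 2*6)/21) + 42881 = (12 + 4*31329 + 338*(-6 + 12)/21) + 42881 = (12 + 125316 + (338/21)*6) + 42881 = (12 + 125316 + 676/7) + 42881 = 877972/7 + 42881 = 1178139/7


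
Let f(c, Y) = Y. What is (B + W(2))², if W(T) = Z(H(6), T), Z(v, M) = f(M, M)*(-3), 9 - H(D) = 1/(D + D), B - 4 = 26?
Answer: 576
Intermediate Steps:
B = 30 (B = 4 + 26 = 30)
H(D) = 9 - 1/(2*D) (H(D) = 9 - 1/(D + D) = 9 - 1/(2*D))
Z(v, M) = -3*M (Z(v, M) = M*(-3) = -3*M)
W(T) = -3*T
(B + W(2))² = (30 - 3*2)² = (30 - 6)² = 24² = 576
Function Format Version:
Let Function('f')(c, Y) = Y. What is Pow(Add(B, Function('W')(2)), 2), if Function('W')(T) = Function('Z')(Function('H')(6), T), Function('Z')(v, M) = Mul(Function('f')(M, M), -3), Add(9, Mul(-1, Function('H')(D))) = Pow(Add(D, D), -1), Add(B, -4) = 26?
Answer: 576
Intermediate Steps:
B = 30 (B = Add(4, 26) = 30)
Function('H')(D) = Add(9, Mul(Rational(-1, 2), Pow(D, -1))) (Function('H')(D) = Add(9, Mul(-1, Pow(Add(D, D), -1))) = Add(9, Mul(-1, Pow(Mul(2, D), -1))) = Add(9, Mul(-1, Mul(Rational(1, 2), Pow(D, -1)))) = Add(9, Mul(Rational(-1, 2), Pow(D, -1))))
Function('Z')(v, M) = Mul(-3, M) (Function('Z')(v, M) = Mul(M, -3) = Mul(-3, M))
Function('W')(T) = Mul(-3, T)
Pow(Add(B, Function('W')(2)), 2) = Pow(Add(30, Mul(-3, 2)), 2) = Pow(Add(30, -6), 2) = Pow(24, 2) = 576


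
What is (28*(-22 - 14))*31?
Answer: -31248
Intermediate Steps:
(28*(-22 - 14))*31 = (28*(-36))*31 = -1008*31 = -31248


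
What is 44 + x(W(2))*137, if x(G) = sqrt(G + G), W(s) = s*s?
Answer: 44 + 274*sqrt(2) ≈ 431.49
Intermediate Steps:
W(s) = s**2
x(G) = sqrt(2)*sqrt(G) (x(G) = sqrt(2*G) = sqrt(2)*sqrt(G))
44 + x(W(2))*137 = 44 + (sqrt(2)*sqrt(2**2))*137 = 44 + (sqrt(2)*sqrt(4))*137 = 44 + (sqrt(2)*2)*137 = 44 + (2*sqrt(2))*137 = 44 + 274*sqrt(2)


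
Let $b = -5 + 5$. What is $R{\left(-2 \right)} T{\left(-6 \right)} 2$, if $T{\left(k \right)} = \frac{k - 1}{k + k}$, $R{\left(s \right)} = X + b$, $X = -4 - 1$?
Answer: $- \frac{35}{6} \approx -5.8333$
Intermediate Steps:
$X = -5$ ($X = -4 - 1 = -5$)
$b = 0$
$R{\left(s \right)} = -5$ ($R{\left(s \right)} = -5 + 0 = -5$)
$T{\left(k \right)} = \frac{-1 + k}{2 k}$
$R{\left(-2 \right)} T{\left(-6 \right)} 2 = - 5 \frac{-1 - 6}{2 \left(-6\right)} 2 = - 5 \cdot \frac{1}{2} \left(- \frac{1}{6}\right) \left(-7\right) 2 = \left(-5\right) \frac{7}{12} \cdot 2 = \left(- \frac{35}{12}\right) 2 = - \frac{35}{6}$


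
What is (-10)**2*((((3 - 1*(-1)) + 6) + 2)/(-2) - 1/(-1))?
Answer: -500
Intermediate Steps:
(-10)**2*((((3 - 1*(-1)) + 6) + 2)/(-2) - 1/(-1)) = 100*((((3 + 1) + 6) + 2)*(-1/2) - 1*(-1)) = 100*(((4 + 6) + 2)*(-1/2) + 1) = 100*((10 + 2)*(-1/2) + 1) = 100*(12*(-1/2) + 1) = 100*(-6 + 1) = 100*(-5) = -500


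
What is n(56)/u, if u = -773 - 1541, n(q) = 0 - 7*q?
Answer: 196/1157 ≈ 0.16940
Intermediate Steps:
n(q) = -7*q
u = -2314
n(56)/u = -7*56/(-2314) = -392*(-1/2314) = 196/1157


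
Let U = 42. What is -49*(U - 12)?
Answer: -1470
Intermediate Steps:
-49*(U - 12) = -49*(42 - 12) = -49*30 = -1470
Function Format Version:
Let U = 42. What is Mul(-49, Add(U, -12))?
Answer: -1470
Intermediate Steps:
Mul(-49, Add(U, -12)) = Mul(-49, Add(42, -12)) = Mul(-49, 30) = -1470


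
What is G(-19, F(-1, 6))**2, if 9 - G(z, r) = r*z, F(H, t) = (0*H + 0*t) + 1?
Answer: 784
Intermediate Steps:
F(H, t) = 1 (F(H, t) = (0 + 0) + 1 = 0 + 1 = 1)
G(z, r) = 9 - r*z
G(-19, F(-1, 6))**2 = (9 - 1*1*(-19))**2 = (9 + 19)**2 = 28**2 = 784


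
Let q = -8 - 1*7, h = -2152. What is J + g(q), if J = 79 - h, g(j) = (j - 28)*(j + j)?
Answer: 3521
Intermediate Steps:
q = -15 (q = -8 - 7 = -15)
g(j) = 2*j*(-28 + j) (g(j) = (-28 + j)*(2*j) = 2*j*(-28 + j))
J = 2231 (J = 79 - 1*(-2152) = 79 + 2152 = 2231)
J + g(q) = 2231 + 2*(-15)*(-28 - 15) = 2231 + 2*(-15)*(-43) = 2231 + 1290 = 3521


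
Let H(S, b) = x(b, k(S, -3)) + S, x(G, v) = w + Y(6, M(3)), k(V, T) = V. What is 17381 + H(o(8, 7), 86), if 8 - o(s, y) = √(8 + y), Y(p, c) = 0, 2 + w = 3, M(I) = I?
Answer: 17390 - √15 ≈ 17386.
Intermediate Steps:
w = 1 (w = -2 + 3 = 1)
x(G, v) = 1 (x(G, v) = 1 + 0 = 1)
o(s, y) = 8 - √(8 + y)
H(S, b) = 1 + S
17381 + H(o(8, 7), 86) = 17381 + (1 + (8 - √(8 + 7))) = 17381 + (1 + (8 - √15)) = 17381 + (9 - √15) = 17390 - √15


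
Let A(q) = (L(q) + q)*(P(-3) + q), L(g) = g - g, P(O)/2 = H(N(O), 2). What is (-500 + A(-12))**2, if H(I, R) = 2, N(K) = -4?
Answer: 163216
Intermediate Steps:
P(O) = 4 (P(O) = 2*2 = 4)
L(g) = 0
A(q) = q*(4 + q) (A(q) = (0 + q)*(4 + q) = q*(4 + q))
(-500 + A(-12))**2 = (-500 - 12*(4 - 12))**2 = (-500 - 12*(-8))**2 = (-500 + 96)**2 = (-404)**2 = 163216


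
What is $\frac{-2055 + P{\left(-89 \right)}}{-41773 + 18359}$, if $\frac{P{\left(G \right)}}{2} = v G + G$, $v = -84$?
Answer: $- \frac{553}{1018} \approx -0.54322$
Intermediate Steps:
$P{\left(G \right)} = - 166 G$ ($P{\left(G \right)} = 2 \left(- 84 G + G\right) = 2 \left(- 83 G\right) = - 166 G$)
$\frac{-2055 + P{\left(-89 \right)}}{-41773 + 18359} = \frac{-2055 - -14774}{-41773 + 18359} = \frac{-2055 + 14774}{-23414} = 12719 \left(- \frac{1}{23414}\right) = - \frac{553}{1018}$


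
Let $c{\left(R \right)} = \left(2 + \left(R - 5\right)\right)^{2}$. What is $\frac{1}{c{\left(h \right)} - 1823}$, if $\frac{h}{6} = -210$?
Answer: $\frac{1}{1593346} \approx 6.2761 \cdot 10^{-7}$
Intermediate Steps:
$h = -1260$ ($h = 6 \left(-210\right) = -1260$)
$c{\left(R \right)} = \left(-3 + R\right)^{2}$ ($c{\left(R \right)} = \left(2 + \left(R - 5\right)\right)^{2} = \left(2 + \left(-5 + R\right)\right)^{2} = \left(-3 + R\right)^{2}$)
$\frac{1}{c{\left(h \right)} - 1823} = \frac{1}{\left(-3 - 1260\right)^{2} - 1823} = \frac{1}{\left(-1263\right)^{2} - 1823} = \frac{1}{1595169 - 1823} = \frac{1}{1593346}$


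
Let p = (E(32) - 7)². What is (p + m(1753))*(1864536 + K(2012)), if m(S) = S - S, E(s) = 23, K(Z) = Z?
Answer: 477836288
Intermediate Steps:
m(S) = 0
p = 256 (p = (23 - 7)² = 16² = 256)
(p + m(1753))*(1864536 + K(2012)) = (256 + 0)*(1864536 + 2012) = 256*1866548 = 477836288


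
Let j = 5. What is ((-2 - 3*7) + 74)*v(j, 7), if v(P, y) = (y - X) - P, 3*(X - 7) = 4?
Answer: -323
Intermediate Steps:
X = 25/3 (X = 7 + (⅓)*4 = 7 + 4/3 = 25/3 ≈ 8.3333)
v(P, y) = -25/3 + y - P (v(P, y) = (y - 1*25/3) - P = (y - 25/3) - P = (-25/3 + y) - P = -25/3 + y - P)
((-2 - 3*7) + 74)*v(j, 7) = ((-2 - 3*7) + 74)*(-25/3 + 7 - 1*5) = ((-2 - 21) + 74)*(-25/3 + 7 - 5) = (-23 + 74)*(-19/3) = 51*(-19/3) = -323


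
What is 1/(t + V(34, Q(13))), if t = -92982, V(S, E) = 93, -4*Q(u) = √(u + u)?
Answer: -1/92889 ≈ -1.0766e-5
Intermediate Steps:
Q(u) = -√2*√u/4 (Q(u) = -√(u + u)/4 = -√2*√u/4)
1/(t + V(34, Q(13))) = 1/(-92982 + 93) = 1/(-92889) = -1/92889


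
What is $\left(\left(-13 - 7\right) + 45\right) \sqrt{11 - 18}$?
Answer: $25 i \sqrt{7} \approx 66.144 i$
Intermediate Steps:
$\left(\left(-13 - 7\right) + 45\right) \sqrt{11 - 18} = \left(\left(-13 - 7\right) + 45\right) \sqrt{-7} = \left(-20 + 45\right) i \sqrt{7} = 25 i \sqrt{7}$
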